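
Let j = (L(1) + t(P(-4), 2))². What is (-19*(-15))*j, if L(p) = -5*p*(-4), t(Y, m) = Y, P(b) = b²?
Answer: 369360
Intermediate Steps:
L(p) = 20*p
j = 1296 (j = (20*1 + (-4)²)² = (20 + 16)² = 36² = 1296)
(-19*(-15))*j = -19*(-15)*1296 = 285*1296 = 369360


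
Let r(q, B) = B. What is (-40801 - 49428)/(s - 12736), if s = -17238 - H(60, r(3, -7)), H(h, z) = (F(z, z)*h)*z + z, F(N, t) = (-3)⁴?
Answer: -90229/4053 ≈ -22.262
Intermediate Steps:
F(N, t) = 81
H(h, z) = z + 81*h*z (H(h, z) = (81*h)*z + z = 81*h*z + z = z + 81*h*z)
s = 16789 (s = -17238 - (-7)*(1 + 81*60) = -17238 - (-7)*(1 + 4860) = -17238 - (-7)*4861 = -17238 - 1*(-34027) = -17238 + 34027 = 16789)
(-40801 - 49428)/(s - 12736) = (-40801 - 49428)/(16789 - 12736) = -90229/4053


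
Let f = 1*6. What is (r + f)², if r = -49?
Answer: 1849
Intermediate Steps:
f = 6
(r + f)² = (-49 + 6)² = (-43)² = 1849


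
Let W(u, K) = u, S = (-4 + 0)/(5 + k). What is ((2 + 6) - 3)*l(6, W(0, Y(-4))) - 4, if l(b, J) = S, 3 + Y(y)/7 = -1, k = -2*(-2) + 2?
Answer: -64/11 ≈ -5.8182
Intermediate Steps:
k = 6 (k = 4 + 2 = 6)
Y(y) = -28 (Y(y) = -21 + 7*(-1) = -21 - 7 = -28)
S = -4/11 (S = (-4 + 0)/(5 + 6) = -4/11 ≈ -0.36364)
l(b, J) = -4/11
((2 + 6) - 3)*l(6, W(0, Y(-4))) - 4 = ((2 + 6) - 3)*(-4/11) - 4 = (8 - 3)*(-4/11) - 4 = 5*(-4/11) - 4 = -20/11 - 4 = -64/11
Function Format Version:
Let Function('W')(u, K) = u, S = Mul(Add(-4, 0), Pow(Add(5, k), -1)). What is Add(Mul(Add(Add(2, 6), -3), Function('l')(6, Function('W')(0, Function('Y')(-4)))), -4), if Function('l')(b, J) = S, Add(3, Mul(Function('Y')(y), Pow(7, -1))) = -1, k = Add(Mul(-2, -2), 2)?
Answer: Rational(-64, 11) ≈ -5.8182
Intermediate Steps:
k = 6 (k = Add(4, 2) = 6)
Function('Y')(y) = -28 (Function('Y')(y) = Add(-21, Mul(7, -1)) = Add(-21, -7) = -28)
S = Rational(-4, 11) (S = Mul(Add(-4, 0), Pow(Add(5, 6), -1)) = Mul(-4, Pow(11, -1)) = Mul(-4, Rational(1, 11)) = Rational(-4, 11) ≈ -0.36364)
Function('l')(b, J) = Rational(-4, 11)
Add(Mul(Add(Add(2, 6), -3), Function('l')(6, Function('W')(0, Function('Y')(-4)))), -4) = Add(Mul(Add(Add(2, 6), -3), Rational(-4, 11)), -4) = Add(Mul(Add(8, -3), Rational(-4, 11)), -4) = Add(Mul(5, Rational(-4, 11)), -4) = Add(Rational(-20, 11), -4) = Rational(-64, 11)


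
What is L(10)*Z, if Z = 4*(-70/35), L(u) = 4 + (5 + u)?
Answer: -152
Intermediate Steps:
L(u) = 9 + u
Z = -8 (Z = 4*(-70*1/35) = 4*(-2) = -8)
L(10)*Z = (9 + 10)*(-8) = 19*(-8) = -152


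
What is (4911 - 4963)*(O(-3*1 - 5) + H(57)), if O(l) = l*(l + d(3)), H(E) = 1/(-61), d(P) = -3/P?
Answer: -228332/61 ≈ -3743.1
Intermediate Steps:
H(E) = -1/61
O(l) = l*(-1 + l) (O(l) = l*(l - 3/3) = l*(l - 3*⅓) = l*(l - 1) = l*(-1 + l))
(4911 - 4963)*(O(-3*1 - 5) + H(57)) = (4911 - 4963)*((-3*1 - 5)*(-1 + (-3*1 - 5)) - 1/61) = -52*((-3 - 5)*(-1 + (-3 - 5)) - 1/61) = -52*(-8*(-1 - 8) - 1/61) = -52*(-8*(-9) - 1/61) = -52*(72 - 1/61) = -52*4391/61 = -228332/61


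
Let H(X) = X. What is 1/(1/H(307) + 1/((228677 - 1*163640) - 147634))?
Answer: 25357279/82290 ≈ 308.15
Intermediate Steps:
1/(1/H(307) + 1/((228677 - 1*163640) - 147634)) = 1/(1/307 + 1/((228677 - 1*163640) - 147634)) = 1/(1/307 + 1/((228677 - 163640) - 147634)) = 1/(1/307 + 1/(65037 - 147634)) = 1/(1/307 + 1/(-82597)) = 1/(1/307 - 1/82597) = 1/(82290/25357279) = 25357279/82290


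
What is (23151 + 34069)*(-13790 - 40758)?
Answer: -3121236560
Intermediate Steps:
(23151 + 34069)*(-13790 - 40758) = 57220*(-54548) = -3121236560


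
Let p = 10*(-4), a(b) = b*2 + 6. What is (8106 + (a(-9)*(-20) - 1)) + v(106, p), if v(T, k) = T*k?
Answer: 4105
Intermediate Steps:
a(b) = 6 + 2*b (a(b) = 2*b + 6 = 6 + 2*b)
p = -40
(8106 + (a(-9)*(-20) - 1)) + v(106, p) = (8106 + ((6 + 2*(-9))*(-20) - 1)) + 106*(-40) = (8106 + ((6 - 18)*(-20) - 1)) - 4240 = (8106 + (-12*(-20) - 1)) - 4240 = (8106 + (240 - 1)) - 4240 = (8106 + 239) - 4240 = 8345 - 4240 = 4105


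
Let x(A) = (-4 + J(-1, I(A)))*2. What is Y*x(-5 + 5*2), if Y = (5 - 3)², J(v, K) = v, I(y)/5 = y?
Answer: -40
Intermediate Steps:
I(y) = 5*y
Y = 4 (Y = 2² = 4)
x(A) = -10 (x(A) = (-4 - 1)*2 = -5*2 = -10)
Y*x(-5 + 5*2) = 4*(-10) = -40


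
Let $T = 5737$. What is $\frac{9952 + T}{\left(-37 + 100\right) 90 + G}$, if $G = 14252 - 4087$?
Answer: $\frac{15689}{15835} \approx 0.99078$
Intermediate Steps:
$G = 10165$ ($G = 14252 - 4087 = 10165$)
$\frac{9952 + T}{\left(-37 + 100\right) 90 + G} = \frac{9952 + 5737}{\left(-37 + 100\right) 90 + 10165} = \frac{15689}{63 \cdot 90 + 10165} = \frac{15689}{5670 + 10165} = \frac{15689}{15835}$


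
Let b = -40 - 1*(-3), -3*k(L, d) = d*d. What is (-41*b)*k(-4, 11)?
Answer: -183557/3 ≈ -61186.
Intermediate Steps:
k(L, d) = -d²/3 (k(L, d) = -d*d/3 = -d²/3)
b = -37 (b = -40 + 3 = -37)
(-41*b)*k(-4, 11) = (-41*(-37))*(-⅓*11²) = 1517*(-⅓*121) = 1517*(-121/3) = -183557/3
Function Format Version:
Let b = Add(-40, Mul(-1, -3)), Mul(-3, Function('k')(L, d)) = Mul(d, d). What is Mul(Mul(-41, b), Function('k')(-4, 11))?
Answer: Rational(-183557, 3) ≈ -61186.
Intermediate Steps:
Function('k')(L, d) = Mul(Rational(-1, 3), Pow(d, 2)) (Function('k')(L, d) = Mul(Rational(-1, 3), Mul(d, d)) = Mul(Rational(-1, 3), Pow(d, 2)))
b = -37 (b = Add(-40, 3) = -37)
Mul(Mul(-41, b), Function('k')(-4, 11)) = Mul(Mul(-41, -37), Mul(Rational(-1, 3), Pow(11, 2))) = Mul(1517, Mul(Rational(-1, 3), 121)) = Mul(1517, Rational(-121, 3)) = Rational(-183557, 3)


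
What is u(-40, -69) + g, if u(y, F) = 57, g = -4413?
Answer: -4356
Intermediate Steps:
u(-40, -69) + g = 57 - 4413 = -4356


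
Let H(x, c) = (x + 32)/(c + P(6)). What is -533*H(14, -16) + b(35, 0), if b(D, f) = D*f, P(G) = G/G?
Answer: 24518/15 ≈ 1634.5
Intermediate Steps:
P(G) = 1
H(x, c) = (32 + x)/(1 + c) (H(x, c) = (x + 32)/(c + 1) = (32 + x)/(1 + c))
-533*H(14, -16) + b(35, 0) = -533*(32 + 14)/(1 - 16) + 35*0 = -533*46/(-15) + 0 = -(-533)*46/15 + 0 = -533*(-46/15) + 0 = 24518/15 + 0 = 24518/15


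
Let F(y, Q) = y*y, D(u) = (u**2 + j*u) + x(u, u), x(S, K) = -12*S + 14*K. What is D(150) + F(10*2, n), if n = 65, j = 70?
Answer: 33700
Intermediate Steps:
D(u) = u**2 + 72*u (D(u) = (u**2 + 70*u) + (-12*u + 14*u) = (u**2 + 70*u) + 2*u = u**2 + 72*u)
F(y, Q) = y**2
D(150) + F(10*2, n) = 150*(72 + 150) + (10*2)**2 = 150*222 + 20**2 = 33300 + 400 = 33700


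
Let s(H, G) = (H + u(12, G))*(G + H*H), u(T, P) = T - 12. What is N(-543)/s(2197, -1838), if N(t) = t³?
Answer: -160103007/10600461287 ≈ -0.015103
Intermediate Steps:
u(T, P) = -12 + T
s(H, G) = H*(G + H²) (s(H, G) = (H + (-12 + 12))*(G + H*H) = (H + 0)*(G + H²) = H*(G + H²))
N(-543)/s(2197, -1838) = (-543)³/((2197*(-1838 + 2197²))) = -160103007*1/(2197*(-1838 + 4826809)) = -160103007/(2197*4824971) = -160103007/10600461287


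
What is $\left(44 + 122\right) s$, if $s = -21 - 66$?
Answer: $-14442$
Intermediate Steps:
$s = -87$
$\left(44 + 122\right) s = \left(44 + 122\right) \left(-87\right) = 166 \left(-87\right) = -14442$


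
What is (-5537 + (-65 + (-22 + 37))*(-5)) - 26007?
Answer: -31294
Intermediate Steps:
(-5537 + (-65 + (-22 + 37))*(-5)) - 26007 = (-5537 + (-65 + 15)*(-5)) - 26007 = (-5537 - 50*(-5)) - 26007 = (-5537 + 250) - 26007 = -5287 - 26007 = -31294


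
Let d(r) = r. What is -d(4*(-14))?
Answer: 56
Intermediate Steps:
-d(4*(-14)) = -4*(-14) = -1*(-56) = 56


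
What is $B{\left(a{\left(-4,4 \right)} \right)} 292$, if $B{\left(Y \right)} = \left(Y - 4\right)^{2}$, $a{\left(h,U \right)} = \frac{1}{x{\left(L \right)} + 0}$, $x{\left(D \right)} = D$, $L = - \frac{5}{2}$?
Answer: $\frac{141328}{25} \approx 5653.1$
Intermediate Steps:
$L = - \frac{5}{2}$ ($L = \left(-5\right) \frac{1}{2} = - \frac{5}{2} \approx -2.5$)
$a{\left(h,U \right)} = - \frac{2}{5}$ ($a{\left(h,U \right)} = \frac{1}{- \frac{5}{2} + 0} = \frac{1}{- \frac{5}{2}} = - \frac{2}{5}$)
$B{\left(Y \right)} = \left(-4 + Y\right)^{2}$
$B{\left(a{\left(-4,4 \right)} \right)} 292 = \left(-4 - \frac{2}{5}\right)^{2} \cdot 292 = \left(- \frac{22}{5}\right)^{2} \cdot 292 = \frac{484}{25} \cdot 292 = \frac{141328}{25}$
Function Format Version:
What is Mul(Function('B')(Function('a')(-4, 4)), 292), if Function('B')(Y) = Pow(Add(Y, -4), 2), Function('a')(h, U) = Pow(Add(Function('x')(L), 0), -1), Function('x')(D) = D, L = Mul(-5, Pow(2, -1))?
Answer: Rational(141328, 25) ≈ 5653.1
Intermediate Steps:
L = Rational(-5, 2) (L = Mul(-5, Rational(1, 2)) = Rational(-5, 2) ≈ -2.5000)
Function('a')(h, U) = Rational(-2, 5) (Function('a')(h, U) = Pow(Add(Rational(-5, 2), 0), -1) = Pow(Rational(-5, 2), -1) = Rational(-2, 5))
Function('B')(Y) = Pow(Add(-4, Y), 2)
Mul(Function('B')(Function('a')(-4, 4)), 292) = Mul(Pow(Add(-4, Rational(-2, 5)), 2), 292) = Mul(Pow(Rational(-22, 5), 2), 292) = Mul(Rational(484, 25), 292) = Rational(141328, 25)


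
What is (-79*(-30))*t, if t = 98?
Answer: 232260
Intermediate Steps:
(-79*(-30))*t = -79*(-30)*98 = 2370*98 = 232260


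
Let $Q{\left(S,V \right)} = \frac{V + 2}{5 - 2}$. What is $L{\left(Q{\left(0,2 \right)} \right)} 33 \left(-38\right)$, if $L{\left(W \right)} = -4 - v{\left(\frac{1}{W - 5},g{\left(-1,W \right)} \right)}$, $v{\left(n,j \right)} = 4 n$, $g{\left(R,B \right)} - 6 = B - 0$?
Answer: $3648$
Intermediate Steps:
$g{\left(R,B \right)} = 6 + B$ ($g{\left(R,B \right)} = 6 + \left(B - 0\right) = 6 + \left(B + 0\right) = 6 + B$)
$Q{\left(S,V \right)} = \frac{2}{3} + \frac{V}{3}$ ($Q{\left(S,V \right)} = \frac{2 + V}{3} = \left(2 + V\right) \frac{1}{3} = \frac{2}{3} + \frac{V}{3}$)
$L{\left(W \right)} = -4 - \frac{4}{-5 + W}$ ($L{\left(W \right)} = -4 - \frac{4}{W - 5} = -4 - \frac{4}{-5 + W}$)
$L{\left(Q{\left(0,2 \right)} \right)} 33 \left(-38\right) = \frac{4 \left(4 - \left(\frac{2}{3} + \frac{1}{3} \cdot 2\right)\right)}{-5 + \left(\frac{2}{3} + \frac{1}{3} \cdot 2\right)} 33 \left(-38\right) = \frac{4 \left(4 - \left(\frac{2}{3} + \frac{2}{3}\right)\right)}{-5 + \left(\frac{2}{3} + \frac{2}{3}\right)} 33 \left(-38\right) = \frac{4 \left(4 - \frac{4}{3}\right)}{-5 + \frac{4}{3}} \cdot 33 \left(-38\right) = \frac{4 \left(4 - \frac{4}{3}\right)}{- \frac{11}{3}} \cdot 33 \left(-38\right) = 4 \left(- \frac{3}{11}\right) \frac{8}{3} \cdot 33 \left(-38\right) = \left(- \frac{32}{11}\right) 33 \left(-38\right) = \left(-96\right) \left(-38\right) = 3648$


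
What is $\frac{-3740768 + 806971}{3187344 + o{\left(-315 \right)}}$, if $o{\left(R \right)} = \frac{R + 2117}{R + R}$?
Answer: $- \frac{924146055}{1004012459} \approx -0.92045$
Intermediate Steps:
$o{\left(R \right)} = \frac{2117 + R}{2 R}$
$\frac{-3740768 + 806971}{3187344 + o{\left(-315 \right)}} = \frac{-3740768 + 806971}{3187344 + \frac{2117 - 315}{2 \left(-315\right)}} = - \frac{2933797}{3187344 + \frac{1}{2} \left(- \frac{1}{315}\right) 1802} = - \frac{2933797}{3187344 - \frac{901}{315}} = - \frac{2933797}{\frac{1004012459}{315}} = \left(-2933797\right) \frac{315}{1004012459} = - \frac{924146055}{1004012459}$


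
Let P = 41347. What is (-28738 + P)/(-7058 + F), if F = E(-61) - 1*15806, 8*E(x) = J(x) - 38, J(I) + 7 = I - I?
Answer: -100872/182957 ≈ -0.55134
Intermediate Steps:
J(I) = -7 (J(I) = -7 + (I - I) = -7 + 0 = -7)
E(x) = -45/8 (E(x) = (-7 - 38)/8 = (⅛)*(-45) = -45/8)
F = -126493/8 (F = -45/8 - 1*15806 = -45/8 - 15806 = -126493/8 ≈ -15812.)
(-28738 + P)/(-7058 + F) = (-28738 + 41347)/(-7058 - 126493/8) = 12609/(-182957/8) = 12609*(-8/182957) = -100872/182957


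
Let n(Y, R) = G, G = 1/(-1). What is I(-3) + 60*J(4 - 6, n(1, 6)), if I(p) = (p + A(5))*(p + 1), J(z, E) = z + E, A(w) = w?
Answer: -184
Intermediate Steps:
G = -1
n(Y, R) = -1
J(z, E) = E + z
I(p) = (1 + p)*(5 + p) (I(p) = (p + 5)*(p + 1) = (5 + p)*(1 + p) = (1 + p)*(5 + p))
I(-3) + 60*J(4 - 6, n(1, 6)) = (5 + (-3)² + 6*(-3)) + 60*(-1 + (4 - 6)) = (5 + 9 - 18) + 60*(-1 - 2) = -4 + 60*(-3) = -4 - 180 = -184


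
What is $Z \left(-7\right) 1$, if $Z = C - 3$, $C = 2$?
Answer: $7$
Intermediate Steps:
$Z = -1$ ($Z = 2 - 3 = -1$)
$Z \left(-7\right) 1 = \left(-1\right) \left(-7\right) 1 = 7 \cdot 1 = 7$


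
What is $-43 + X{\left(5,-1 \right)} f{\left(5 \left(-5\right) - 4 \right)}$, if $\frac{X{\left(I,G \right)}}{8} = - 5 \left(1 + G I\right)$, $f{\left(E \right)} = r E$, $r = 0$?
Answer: $-43$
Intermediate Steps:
$f{\left(E \right)} = 0$ ($f{\left(E \right)} = 0 E = 0$)
$X{\left(I,G \right)} = -40 - 40 G I$ ($X{\left(I,G \right)} = 8 \left(- 5 \left(1 + G I\right)\right) = 8 \left(-5 - 5 G I\right) = -40 - 40 G I$)
$-43 + X{\left(5,-1 \right)} f{\left(5 \left(-5\right) - 4 \right)} = -43 + \left(-40 - \left(-40\right) 5\right) 0 = -43 + \left(-40 + 200\right) 0 = -43 + 160 \cdot 0 = -43 + 0 = -43$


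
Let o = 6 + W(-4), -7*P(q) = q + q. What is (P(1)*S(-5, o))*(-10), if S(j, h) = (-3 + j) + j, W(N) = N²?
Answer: -260/7 ≈ -37.143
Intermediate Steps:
P(q) = -2*q/7 (P(q) = -(q + q)/7 = -2*q/7)
o = 22 (o = 6 + (-4)² = 6 + 16 = 22)
S(j, h) = -3 + 2*j
(P(1)*S(-5, o))*(-10) = ((-2/7*1)*(-3 + 2*(-5)))*(-10) = -2*(-3 - 10)/7*(-10) = -2/7*(-13)*(-10) = (26/7)*(-10) = -260/7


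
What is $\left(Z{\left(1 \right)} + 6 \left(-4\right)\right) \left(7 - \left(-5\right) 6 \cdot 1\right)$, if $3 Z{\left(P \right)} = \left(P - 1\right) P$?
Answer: $-888$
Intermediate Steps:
$Z{\left(P \right)} = \frac{P \left(-1 + P\right)}{3}$ ($Z{\left(P \right)} = \frac{\left(P - 1\right) P}{3} = \frac{\left(-1 + P\right) P}{3} = \frac{P \left(-1 + P\right)}{3}$)
$\left(Z{\left(1 \right)} + 6 \left(-4\right)\right) \left(7 - \left(-5\right) 6 \cdot 1\right) = \left(\frac{1}{3} \cdot 1 \left(-1 + 1\right) + 6 \left(-4\right)\right) \left(7 - \left(-5\right) 6 \cdot 1\right) = \left(\frac{1}{3} \cdot 1 \cdot 0 - 24\right) \left(7 - \left(-30\right) 1\right) = \left(0 - 24\right) \left(7 - -30\right) = - 24 \left(7 + 30\right) = \left(-24\right) 37 = -888$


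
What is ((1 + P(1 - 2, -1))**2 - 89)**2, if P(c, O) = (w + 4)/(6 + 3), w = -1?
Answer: 616225/81 ≈ 7607.7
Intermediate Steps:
P(c, O) = 1/3 (P(c, O) = (-1 + 4)/(6 + 3) = 3/9 = 3*(1/9) = 1/3)
((1 + P(1 - 2, -1))**2 - 89)**2 = ((1 + 1/3)**2 - 89)**2 = ((4/3)**2 - 89)**2 = (16/9 - 89)**2 = (-785/9)**2 = 616225/81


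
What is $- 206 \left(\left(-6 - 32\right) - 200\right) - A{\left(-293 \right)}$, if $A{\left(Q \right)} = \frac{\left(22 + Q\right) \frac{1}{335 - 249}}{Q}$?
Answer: $\frac{1235407273}{25198} \approx 49028.0$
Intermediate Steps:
$A{\left(Q \right)} = \frac{\frac{11}{43} + \frac{Q}{86}}{Q}$ ($A{\left(Q \right)} = \frac{\left(22 + Q\right) \frac{1}{86}}{Q} = \frac{\frac{11}{43} + \frac{Q}{86}}{Q}$)
$- 206 \left(\left(-6 - 32\right) - 200\right) - A{\left(-293 \right)} = - 206 \left(\left(-6 - 32\right) - 200\right) - \frac{22 - 293}{86 \left(-293\right)} = - 206 \left(\left(-6 - 32\right) - 200\right) - \frac{1}{86} \left(- \frac{1}{293}\right) \left(-271\right) = - 206 \left(-38 - 200\right) - \frac{271}{25198} = \left(-206\right) \left(-238\right) - \frac{271}{25198} = 49028 - \frac{271}{25198} = \frac{1235407273}{25198}$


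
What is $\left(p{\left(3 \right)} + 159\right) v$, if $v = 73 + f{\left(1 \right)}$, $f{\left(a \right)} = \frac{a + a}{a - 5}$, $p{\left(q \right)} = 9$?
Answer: $12180$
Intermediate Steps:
$f{\left(a \right)} = \frac{2 a}{-5 + a}$
$v = \frac{145}{2}$ ($v = 73 + 2 \cdot 1 \frac{1}{-5 + 1} = 73 + 2 \cdot 1 \frac{1}{-4} = 73 + 2 \cdot 1 \left(- \frac{1}{4}\right) = 73 - \frac{1}{2} = \frac{145}{2} \approx 72.5$)
$\left(p{\left(3 \right)} + 159\right) v = \left(9 + 159\right) \frac{145}{2} = 168 \cdot \frac{145}{2} = 12180$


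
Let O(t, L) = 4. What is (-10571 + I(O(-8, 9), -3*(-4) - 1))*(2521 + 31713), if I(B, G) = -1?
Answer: -361921848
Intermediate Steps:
(-10571 + I(O(-8, 9), -3*(-4) - 1))*(2521 + 31713) = (-10571 - 1)*(2521 + 31713) = -10572*34234 = -361921848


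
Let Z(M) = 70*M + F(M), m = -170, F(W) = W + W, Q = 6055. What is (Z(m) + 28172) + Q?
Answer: 21987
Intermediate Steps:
F(W) = 2*W
Z(M) = 72*M (Z(M) = 70*M + 2*M = 72*M)
(Z(m) + 28172) + Q = (72*(-170) + 28172) + 6055 = (-12240 + 28172) + 6055 = 15932 + 6055 = 21987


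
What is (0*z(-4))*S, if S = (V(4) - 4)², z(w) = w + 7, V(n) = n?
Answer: 0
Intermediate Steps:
z(w) = 7 + w
S = 0 (S = (4 - 4)² = 0² = 0)
(0*z(-4))*S = (0*(7 - 4))*0 = (0*3)*0 = 0*0 = 0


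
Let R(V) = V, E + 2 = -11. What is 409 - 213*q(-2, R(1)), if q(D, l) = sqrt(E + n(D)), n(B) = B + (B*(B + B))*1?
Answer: 409 - 213*I*sqrt(7) ≈ 409.0 - 563.54*I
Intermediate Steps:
E = -13 (E = -2 - 11 = -13)
n(B) = B + 2*B**2 (n(B) = B + (B*(2*B))*1 = B + (2*B**2)*1 = B + 2*B**2)
q(D, l) = sqrt(-13 + D*(1 + 2*D))
409 - 213*q(-2, R(1)) = 409 - 213*sqrt(-13 - 2*(1 + 2*(-2))) = 409 - 213*sqrt(-13 - 2*(1 - 4)) = 409 - 213*sqrt(-13 - 2*(-3)) = 409 - 213*sqrt(-13 + 6) = 409 - 213*I*sqrt(7)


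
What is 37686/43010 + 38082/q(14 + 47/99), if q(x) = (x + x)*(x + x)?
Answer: 371878997469/8029141990 ≈ 46.316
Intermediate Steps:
q(x) = 4*x**2 (q(x) = (2*x)*(2*x) = 4*x**2)
37686/43010 + 38082/q(14 + 47/99) = 37686/43010 + 38082/((4*(14 + 47/99)**2)) = 37686*(1/43010) + 38082/((4*(14 + 47*(1/99))**2)) = 1713/1955 + 38082/((4*(14 + 47/99)**2)) = 1713/1955 + 38082/((4*(1433/99)**2)) = 1713/1955 + 38082/((4*(2053489/9801))) = 1713/1955 + 38082/(8213956/9801) = 1713/1955 + 38082*(9801/8213956) = 1713/1955 + 186620841/4106978 = 371878997469/8029141990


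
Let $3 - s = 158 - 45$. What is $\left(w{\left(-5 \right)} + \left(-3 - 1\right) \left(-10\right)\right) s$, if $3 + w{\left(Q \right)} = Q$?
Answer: $-3520$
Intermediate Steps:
$w{\left(Q \right)} = -3 + Q$
$s = -110$ ($s = 3 - \left(158 - 45\right) = 3 - 113 = -110$)
$\left(w{\left(-5 \right)} + \left(-3 - 1\right) \left(-10\right)\right) s = \left(\left(-3 - 5\right) + \left(-3 - 1\right) \left(-10\right)\right) \left(-110\right) = \left(-8 - -40\right) \left(-110\right) = \left(-8 + 40\right) \left(-110\right) = 32 \left(-110\right) = -3520$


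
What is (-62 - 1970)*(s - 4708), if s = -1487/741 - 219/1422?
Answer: 560279500216/58539 ≈ 9.5710e+6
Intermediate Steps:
s = -252977/117078 (s = -1487*1/741 - 219*1/1422 = -1487/741 - 73/474 = -252977/117078 ≈ -2.1608)
(-62 - 1970)*(s - 4708) = (-62 - 1970)*(-252977/117078 - 4708) = -2032*(-551456201/117078) = 560279500216/58539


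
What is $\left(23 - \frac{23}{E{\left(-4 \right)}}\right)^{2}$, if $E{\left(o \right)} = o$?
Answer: $\frac{13225}{16} \approx 826.56$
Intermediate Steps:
$\left(23 - \frac{23}{E{\left(-4 \right)}}\right)^{2} = \left(23 - \frac{23}{-4}\right)^{2} = \left(23 - - \frac{23}{4}\right)^{2} = \left(23 + \frac{23}{4}\right)^{2} = \left(\frac{115}{4}\right)^{2} = \frac{13225}{16}$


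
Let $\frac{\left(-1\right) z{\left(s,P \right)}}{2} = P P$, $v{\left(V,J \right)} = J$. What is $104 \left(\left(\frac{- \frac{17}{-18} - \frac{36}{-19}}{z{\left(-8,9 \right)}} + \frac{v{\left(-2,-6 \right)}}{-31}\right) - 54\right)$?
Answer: $- \frac{2403543298}{429381} \approx -5597.7$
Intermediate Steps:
$z{\left(s,P \right)} = - 2 P^{2}$ ($z{\left(s,P \right)} = - 2 P P = - 2 P^{2}$)
$104 \left(\left(\frac{- \frac{17}{-18} - \frac{36}{-19}}{z{\left(-8,9 \right)}} + \frac{v{\left(-2,-6 \right)}}{-31}\right) - 54\right) = 104 \left(\left(\frac{- \frac{17}{-18} - \frac{36}{-19}}{\left(-2\right) 9^{2}} - \frac{6}{-31}\right) - 54\right) = 104 \left(\left(\frac{\left(-17\right) \left(- \frac{1}{18}\right) - - \frac{36}{19}}{\left(-2\right) 81} - - \frac{6}{31}\right) - 54\right) = 104 \left(\left(\frac{\frac{17}{18} + \frac{36}{19}}{-162} + \frac{6}{31}\right) - 54\right) = 104 \left(\left(\frac{971}{342} \left(- \frac{1}{162}\right) + \frac{6}{31}\right) - 54\right) = 104 \left(\left(- \frac{971}{55404} + \frac{6}{31}\right) - 54\right) = 104 \left(\frac{302323}{1717524} - 54\right) = 104 \left(- \frac{92443973}{1717524}\right) = - \frac{2403543298}{429381}$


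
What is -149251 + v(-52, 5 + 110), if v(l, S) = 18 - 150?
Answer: -149383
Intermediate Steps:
v(l, S) = -132
-149251 + v(-52, 5 + 110) = -149251 - 132 = -149383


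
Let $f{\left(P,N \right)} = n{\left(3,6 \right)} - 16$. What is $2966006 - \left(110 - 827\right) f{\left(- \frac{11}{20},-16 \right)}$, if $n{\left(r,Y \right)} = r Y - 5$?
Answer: $2963855$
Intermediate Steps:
$n{\left(r,Y \right)} = -5 + Y r$ ($n{\left(r,Y \right)} = Y r - 5 = -5 + Y r$)
$f{\left(P,N \right)} = -3$ ($f{\left(P,N \right)} = \left(-5 + 6 \cdot 3\right) - 16 = \left(-5 + 18\right) - 16 = 13 - 16 = -3$)
$2966006 - \left(110 - 827\right) f{\left(- \frac{11}{20},-16 \right)} = 2966006 - \left(110 - 827\right) \left(-3\right) = 2966006 - \left(-717\right) \left(-3\right) = 2966006 - 2151 = 2963855$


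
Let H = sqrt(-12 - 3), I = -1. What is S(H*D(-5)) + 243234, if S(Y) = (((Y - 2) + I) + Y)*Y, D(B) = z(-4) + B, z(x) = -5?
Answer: 240234 + 30*I*sqrt(15) ≈ 2.4023e+5 + 116.19*I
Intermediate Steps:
H = I*sqrt(15) (H = sqrt(-15) = I*sqrt(15) ≈ 3.873*I)
D(B) = -5 + B
S(Y) = Y*(-3 + 2*Y) (S(Y) = (((Y - 2) - 1) + Y)*Y = (((-2 + Y) - 1) + Y)*Y = ((-3 + Y) + Y)*Y = (-3 + 2*Y)*Y = Y*(-3 + 2*Y))
S(H*D(-5)) + 243234 = ((I*sqrt(15))*(-5 - 5))*(-3 + 2*((I*sqrt(15))*(-5 - 5))) + 243234 = ((I*sqrt(15))*(-10))*(-3 + 2*((I*sqrt(15))*(-10))) + 243234 = (-10*I*sqrt(15))*(-3 + 2*(-10*I*sqrt(15))) + 243234 = (-10*I*sqrt(15))*(-3 - 20*I*sqrt(15)) + 243234 = -10*I*sqrt(15)*(-3 - 20*I*sqrt(15)) + 243234 = 243234 - 10*I*sqrt(15)*(-3 - 20*I*sqrt(15))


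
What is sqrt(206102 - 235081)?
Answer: I*sqrt(28979) ≈ 170.23*I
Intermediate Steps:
sqrt(206102 - 235081) = sqrt(-28979) = I*sqrt(28979)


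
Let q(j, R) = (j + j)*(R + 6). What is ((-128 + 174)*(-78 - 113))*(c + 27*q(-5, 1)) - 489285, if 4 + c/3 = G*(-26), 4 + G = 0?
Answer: 13480455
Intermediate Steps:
G = -4 (G = -4 + 0 = -4)
q(j, R) = 2*j*(6 + R) (q(j, R) = (2*j)*(6 + R) = 2*j*(6 + R))
c = 300 (c = -12 + 3*(-4*(-26)) = -12 + 3*104 = -12 + 312 = 300)
((-128 + 174)*(-78 - 113))*(c + 27*q(-5, 1)) - 489285 = ((-128 + 174)*(-78 - 113))*(300 + 27*(2*(-5)*(6 + 1))) - 489285 = (46*(-191))*(300 + 27*(2*(-5)*7)) - 489285 = -8786*(300 + 27*(-70)) - 489285 = -8786*(300 - 1890) - 489285 = -8786*(-1590) - 489285 = 13969740 - 489285 = 13480455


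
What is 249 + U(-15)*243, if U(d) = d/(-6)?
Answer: 1713/2 ≈ 856.50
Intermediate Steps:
U(d) = -d/6 (U(d) = d*(-⅙) = -d/6)
249 + U(-15)*243 = 249 - ⅙*(-15)*243 = 249 + (5/2)*243 = 249 + 1215/2 = 1713/2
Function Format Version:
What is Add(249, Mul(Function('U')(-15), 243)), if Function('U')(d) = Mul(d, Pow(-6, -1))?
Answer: Rational(1713, 2) ≈ 856.50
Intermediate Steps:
Function('U')(d) = Mul(Rational(-1, 6), d) (Function('U')(d) = Mul(d, Rational(-1, 6)) = Mul(Rational(-1, 6), d))
Add(249, Mul(Function('U')(-15), 243)) = Add(249, Mul(Mul(Rational(-1, 6), -15), 243)) = Add(249, Mul(Rational(5, 2), 243)) = Add(249, Rational(1215, 2)) = Rational(1713, 2)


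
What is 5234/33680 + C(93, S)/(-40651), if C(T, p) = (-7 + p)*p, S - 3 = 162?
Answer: -332635133/684562840 ≈ -0.48591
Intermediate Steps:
S = 165 (S = 3 + 162 = 165)
C(T, p) = p*(-7 + p)
5234/33680 + C(93, S)/(-40651) = 5234/33680 + (165*(-7 + 165))/(-40651) = 5234*(1/33680) + (165*158)*(-1/40651) = 2617/16840 + 26070*(-1/40651) = 2617/16840 - 26070/40651 = -332635133/684562840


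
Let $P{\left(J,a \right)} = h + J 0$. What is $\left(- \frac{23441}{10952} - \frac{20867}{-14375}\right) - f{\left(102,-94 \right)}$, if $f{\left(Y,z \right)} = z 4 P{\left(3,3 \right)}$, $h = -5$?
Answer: $- \frac{296086228991}{157435000} \approx -1880.7$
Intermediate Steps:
$P{\left(J,a \right)} = -5$ ($P{\left(J,a \right)} = -5 + J 0 = -5 + 0 = -5$)
$f{\left(Y,z \right)} = - 20 z$ ($f{\left(Y,z \right)} = z 4 \left(-5\right) = 4 z \left(-5\right) = - 20 z$)
$\left(- \frac{23441}{10952} - \frac{20867}{-14375}\right) - f{\left(102,-94 \right)} = \left(- \frac{23441}{10952} - \frac{20867}{-14375}\right) - \left(-20\right) \left(-94\right) = \left(\left(-23441\right) \frac{1}{10952} - - \frac{20867}{14375}\right) - 1880 = \left(- \frac{23441}{10952} + \frac{20867}{14375}\right) - 1880 = - \frac{108428991}{157435000} - 1880 = - \frac{296086228991}{157435000}$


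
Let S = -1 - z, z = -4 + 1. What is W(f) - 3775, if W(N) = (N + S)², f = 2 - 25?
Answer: -3334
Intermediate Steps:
f = -23
z = -3
S = 2 (S = -1 - 1*(-3) = -1 + 3 = 2)
W(N) = (2 + N)² (W(N) = (N + 2)² = (2 + N)²)
W(f) - 3775 = (2 - 23)² - 3775 = (-21)² - 3775 = 441 - 3775 = -3334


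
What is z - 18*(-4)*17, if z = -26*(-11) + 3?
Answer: 1513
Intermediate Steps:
z = 289 (z = 286 + 3 = 289)
z - 18*(-4)*17 = 289 - 18*(-4)*17 = 289 - (-72)*17 = 289 - 1*(-1224) = 289 + 1224 = 1513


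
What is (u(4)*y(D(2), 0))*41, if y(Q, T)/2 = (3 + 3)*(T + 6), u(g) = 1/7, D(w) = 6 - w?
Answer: 2952/7 ≈ 421.71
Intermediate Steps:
u(g) = ⅐
y(Q, T) = 72 + 12*T (y(Q, T) = 2*((3 + 3)*(T + 6)) = 2*(6*(6 + T)) = 2*(36 + 6*T) = 72 + 12*T)
(u(4)*y(D(2), 0))*41 = ((72 + 12*0)/7)*41 = ((72 + 0)/7)*41 = ((⅐)*72)*41 = (72/7)*41 = 2952/7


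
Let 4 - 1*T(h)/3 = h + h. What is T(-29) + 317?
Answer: 503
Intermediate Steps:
T(h) = 12 - 6*h (T(h) = 12 - 3*(h + h) = 12 - 6*h)
T(-29) + 317 = (12 - 6*(-29)) + 317 = (12 + 174) + 317 = 186 + 317 = 503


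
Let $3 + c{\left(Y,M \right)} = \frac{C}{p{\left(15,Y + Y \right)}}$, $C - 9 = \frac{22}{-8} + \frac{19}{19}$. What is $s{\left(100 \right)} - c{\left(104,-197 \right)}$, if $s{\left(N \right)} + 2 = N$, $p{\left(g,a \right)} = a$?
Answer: $\frac{84003}{832} \approx 100.97$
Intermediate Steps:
$s{\left(N \right)} = -2 + N$
$C = \frac{29}{4}$ ($C = 9 + \left(\frac{22}{-8} + \frac{19}{19}\right) = 9 + \left(22 \left(- \frac{1}{8}\right) + 19 \cdot \frac{1}{19}\right) = 9 + \left(- \frac{11}{4} + 1\right) = 9 - \frac{7}{4} = \frac{29}{4} \approx 7.25$)
$c{\left(Y,M \right)} = -3 + \frac{29}{8 Y}$ ($c{\left(Y,M \right)} = -3 + \frac{29}{4 \left(Y + Y\right)} = -3 + \frac{29}{4 \cdot 2 Y} = -3 + \frac{29 \frac{1}{2 Y}}{4} = -3 + \frac{29}{8 Y}$)
$s{\left(100 \right)} - c{\left(104,-197 \right)} = \left(-2 + 100\right) - \left(-3 + \frac{29}{8 \cdot 104}\right) = 98 - \left(-3 + \frac{29}{8} \cdot \frac{1}{104}\right) = 98 - \left(-3 + \frac{29}{832}\right) = 98 - - \frac{2467}{832} = 98 + \frac{2467}{832} = \frac{84003}{832}$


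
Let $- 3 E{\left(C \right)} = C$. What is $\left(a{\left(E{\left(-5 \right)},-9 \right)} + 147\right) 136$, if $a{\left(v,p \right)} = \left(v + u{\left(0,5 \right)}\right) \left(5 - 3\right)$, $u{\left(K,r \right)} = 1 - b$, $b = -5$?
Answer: $\frac{66232}{3} \approx 22077.0$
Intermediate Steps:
$E{\left(C \right)} = - \frac{C}{3}$
$u{\left(K,r \right)} = 6$ ($u{\left(K,r \right)} = 1 - -5 = 1 + 5 = 6$)
$a{\left(v,p \right)} = 12 + 2 v$ ($a{\left(v,p \right)} = \left(v + 6\right) \left(5 - 3\right) = \left(6 + v\right) 2 = 12 + 2 v$)
$\left(a{\left(E{\left(-5 \right)},-9 \right)} + 147\right) 136 = \left(\left(12 + 2 \left(\left(- \frac{1}{3}\right) \left(-5\right)\right)\right) + 147\right) 136 = \left(\left(12 + 2 \cdot \frac{5}{3}\right) + 147\right) 136 = \left(\left(12 + \frac{10}{3}\right) + 147\right) 136 = \left(\frac{46}{3} + 147\right) 136 = \frac{487}{3} \cdot 136 = \frac{66232}{3}$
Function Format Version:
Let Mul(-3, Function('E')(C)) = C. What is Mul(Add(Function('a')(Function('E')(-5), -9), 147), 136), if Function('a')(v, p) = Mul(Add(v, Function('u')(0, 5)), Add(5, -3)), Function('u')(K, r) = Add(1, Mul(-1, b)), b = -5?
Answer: Rational(66232, 3) ≈ 22077.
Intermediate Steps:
Function('E')(C) = Mul(Rational(-1, 3), C)
Function('u')(K, r) = 6 (Function('u')(K, r) = Add(1, Mul(-1, -5)) = Add(1, 5) = 6)
Function('a')(v, p) = Add(12, Mul(2, v)) (Function('a')(v, p) = Mul(Add(v, 6), Add(5, -3)) = Mul(Add(6, v), 2) = Add(12, Mul(2, v)))
Mul(Add(Function('a')(Function('E')(-5), -9), 147), 136) = Mul(Add(Add(12, Mul(2, Mul(Rational(-1, 3), -5))), 147), 136) = Mul(Add(Add(12, Mul(2, Rational(5, 3))), 147), 136) = Mul(Add(Add(12, Rational(10, 3)), 147), 136) = Mul(Add(Rational(46, 3), 147), 136) = Mul(Rational(487, 3), 136) = Rational(66232, 3)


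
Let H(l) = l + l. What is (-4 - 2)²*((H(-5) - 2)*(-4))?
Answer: 1728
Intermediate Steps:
H(l) = 2*l
(-4 - 2)²*((H(-5) - 2)*(-4)) = (-4 - 2)²*((2*(-5) - 2)*(-4)) = (-6)²*((-10 - 2)*(-4)) = 36*(-12*(-4)) = 36*48 = 1728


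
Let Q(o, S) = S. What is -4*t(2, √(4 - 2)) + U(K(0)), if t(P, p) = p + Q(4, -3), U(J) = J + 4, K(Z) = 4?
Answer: 20 - 4*√2 ≈ 14.343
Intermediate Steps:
U(J) = 4 + J
t(P, p) = -3 + p (t(P, p) = p - 3 = -3 + p)
-4*t(2, √(4 - 2)) + U(K(0)) = -4*(-3 + √(4 - 2)) + (4 + 4) = -4*(-3 + √2) + 8 = (12 - 4*√2) + 8 = 20 - 4*√2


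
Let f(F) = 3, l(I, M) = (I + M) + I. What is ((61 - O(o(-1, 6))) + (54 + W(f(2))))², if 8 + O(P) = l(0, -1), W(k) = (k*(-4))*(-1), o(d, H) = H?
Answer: 18496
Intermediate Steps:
l(I, M) = M + 2*I
W(k) = 4*k (W(k) = -4*k*(-1) = 4*k)
O(P) = -9 (O(P) = -8 + (-1 + 2*0) = -8 + (-1 + 0) = -8 - 1 = -9)
((61 - O(o(-1, 6))) + (54 + W(f(2))))² = ((61 - 1*(-9)) + (54 + 4*3))² = ((61 + 9) + (54 + 12))² = (70 + 66)² = 136² = 18496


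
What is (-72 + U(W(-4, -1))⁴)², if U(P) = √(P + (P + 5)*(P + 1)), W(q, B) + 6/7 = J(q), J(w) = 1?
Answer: 7369707409/5764801 ≈ 1278.4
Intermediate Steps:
W(q, B) = ⅐ (W(q, B) = -6/7 + 1 = ⅐)
U(P) = √(P + (1 + P)*(5 + P)) (U(P) = √(P + (5 + P)*(1 + P)) = √(P + (1 + P)*(5 + P)))
(-72 + U(W(-4, -1))⁴)² = (-72 + (√(5 + (⅐)² + 7*(⅐)))⁴)² = (-72 + (√(5 + 1/49 + 1))⁴)² = (-72 + (√(295/49))⁴)² = (-72 + (√295/7)⁴)² = (-72 + 87025/2401)² = (-85847/2401)² = 7369707409/5764801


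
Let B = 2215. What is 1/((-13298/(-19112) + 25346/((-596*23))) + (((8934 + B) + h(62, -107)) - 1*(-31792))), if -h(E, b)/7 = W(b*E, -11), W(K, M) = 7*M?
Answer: 1423844/61907095143 ≈ 2.3000e-5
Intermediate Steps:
h(E, b) = 539 (h(E, b) = -49*(-11) = -7*(-77) = 539)
1/((-13298/(-19112) + 25346/((-596*23))) + (((8934 + B) + h(62, -107)) - 1*(-31792))) = 1/((-13298/(-19112) + 25346/((-596*23))) + (((8934 + 2215) + 539) - 1*(-31792))) = 1/((-13298*(-1/19112) + 25346/(-13708)) + ((11149 + 539) + 31792)) = 1/((6649/9556 + 25346*(-1/13708)) + (11688 + 31792)) = 1/((6649/9556 - 551/298) + 43480) = 1/(-1641977/1423844 + 43480) = 1/(61907095143/1423844) = 1423844/61907095143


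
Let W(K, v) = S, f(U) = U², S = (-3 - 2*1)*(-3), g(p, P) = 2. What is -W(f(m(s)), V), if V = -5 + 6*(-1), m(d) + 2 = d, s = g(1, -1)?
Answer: -15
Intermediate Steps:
s = 2
m(d) = -2 + d
S = 15 (S = (-3 - 2)*(-3) = -5*(-3) = 15)
V = -11 (V = -5 - 6 = -11)
W(K, v) = 15
-W(f(m(s)), V) = -1*15 = -15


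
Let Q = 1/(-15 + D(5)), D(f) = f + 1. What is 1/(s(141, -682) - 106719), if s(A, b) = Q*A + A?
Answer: -3/319781 ≈ -9.3814e-6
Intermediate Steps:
D(f) = 1 + f
Q = -⅑ (Q = 1/(-15 + (1 + 5)) = 1/(-15 + 6) = 1/(-9) = -⅑ ≈ -0.11111)
s(A, b) = 8*A/9 (s(A, b) = -A/9 + A = 8*A/9)
1/(s(141, -682) - 106719) = 1/((8/9)*141 - 106719) = 1/(376/3 - 106719) = 1/(-319781/3) = -3/319781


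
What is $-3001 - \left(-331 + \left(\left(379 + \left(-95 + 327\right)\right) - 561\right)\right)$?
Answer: $-2720$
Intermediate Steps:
$-3001 - \left(-331 + \left(\left(379 + \left(-95 + 327\right)\right) - 561\right)\right) = -3001 - \left(-331 + \left(\left(379 + 232\right) - 561\right)\right) = -3001 - \left(-331 + \left(611 - 561\right)\right) = -3001 - \left(-331 + 50\right) = -3001 - -281 = -3001 + 281 = -2720$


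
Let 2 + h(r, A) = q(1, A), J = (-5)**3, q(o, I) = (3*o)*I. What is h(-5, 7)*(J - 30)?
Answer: -2945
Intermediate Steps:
q(o, I) = 3*I*o
J = -125
h(r, A) = -2 + 3*A (h(r, A) = -2 + 3*A*1 = -2 + 3*A)
h(-5, 7)*(J - 30) = (-2 + 3*7)*(-125 - 30) = (-2 + 21)*(-155) = 19*(-155) = -2945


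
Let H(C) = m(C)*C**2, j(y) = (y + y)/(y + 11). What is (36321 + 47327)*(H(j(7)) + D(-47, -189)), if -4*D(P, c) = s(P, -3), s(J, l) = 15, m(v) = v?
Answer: -199981456/729 ≈ -2.7432e+5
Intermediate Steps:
j(y) = 2*y/(11 + y) (j(y) = (2*y)/(11 + y) = 2*y/(11 + y))
D(P, c) = -15/4 (D(P, c) = -1/4*15 = -15/4)
H(C) = C**3 (H(C) = C*C**2 = C**3)
(36321 + 47327)*(H(j(7)) + D(-47, -189)) = (36321 + 47327)*((2*7/(11 + 7))**3 - 15/4) = 83648*((2*7/18)**3 - 15/4) = 83648*((2*7*(1/18))**3 - 15/4) = 83648*((7/9)**3 - 15/4) = 83648*(343/729 - 15/4) = 83648*(-9563/2916) = -199981456/729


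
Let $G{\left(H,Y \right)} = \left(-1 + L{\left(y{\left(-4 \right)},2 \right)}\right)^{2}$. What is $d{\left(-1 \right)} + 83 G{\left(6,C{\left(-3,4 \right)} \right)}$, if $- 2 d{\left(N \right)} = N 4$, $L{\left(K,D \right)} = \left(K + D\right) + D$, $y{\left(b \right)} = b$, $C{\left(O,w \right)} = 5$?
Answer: $85$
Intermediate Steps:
$L{\left(K,D \right)} = K + 2 D$ ($L{\left(K,D \right)} = \left(D + K\right) + D = K + 2 D$)
$d{\left(N \right)} = - 2 N$ ($d{\left(N \right)} = - \frac{N 4}{2} = - \frac{4 N}{2} = - 2 N$)
$G{\left(H,Y \right)} = 1$ ($G{\left(H,Y \right)} = \left(-1 + \left(-4 + 2 \cdot 2\right)\right)^{2} = \left(-1 + \left(-4 + 4\right)\right)^{2} = \left(-1 + 0\right)^{2} = \left(-1\right)^{2} = 1$)
$d{\left(-1 \right)} + 83 G{\left(6,C{\left(-3,4 \right)} \right)} = \left(-2\right) \left(-1\right) + 83 \cdot 1 = 2 + 83 = 85$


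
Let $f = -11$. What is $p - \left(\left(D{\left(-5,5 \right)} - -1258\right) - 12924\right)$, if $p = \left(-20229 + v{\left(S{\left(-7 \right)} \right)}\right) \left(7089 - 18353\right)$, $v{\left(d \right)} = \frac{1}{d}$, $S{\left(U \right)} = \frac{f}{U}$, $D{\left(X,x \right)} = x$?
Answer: $227863949$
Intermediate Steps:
$S{\left(U \right)} = - \frac{11}{U}$
$p = 227852288$ ($p = \left(-20229 + \frac{1}{\left(-11\right) \frac{1}{-7}}\right) \left(7089 - 18353\right) = \left(-20229 + \frac{1}{\left(-11\right) \left(- \frac{1}{7}\right)}\right) \left(-11264\right) = \left(-20229 + \frac{1}{\frac{11}{7}}\right) \left(-11264\right) = \left(-20229 + \frac{7}{11}\right) \left(-11264\right) = \left(- \frac{222512}{11}\right) \left(-11264\right) = 227852288$)
$p - \left(\left(D{\left(-5,5 \right)} - -1258\right) - 12924\right) = 227852288 - \left(\left(5 - -1258\right) - 12924\right) = 227852288 - \left(\left(5 + 1258\right) - 12924\right) = 227852288 - \left(1263 - 12924\right) = 227852288 - -11661 = 227852288 + 11661 = 227863949$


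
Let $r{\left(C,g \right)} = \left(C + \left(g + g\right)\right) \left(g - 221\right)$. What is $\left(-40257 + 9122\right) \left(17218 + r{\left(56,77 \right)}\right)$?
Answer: $405439970$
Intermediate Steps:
$r{\left(C,g \right)} = \left(-221 + g\right) \left(C + 2 g\right)$ ($r{\left(C,g \right)} = \left(C + 2 g\right) \left(-221 + g\right) = \left(-221 + g\right) \left(C + 2 g\right)$)
$\left(-40257 + 9122\right) \left(17218 + r{\left(56,77 \right)}\right) = \left(-40257 + 9122\right) \left(17218 + \left(\left(-442\right) 77 - 12376 + 2 \cdot 77^{2} + 56 \cdot 77\right)\right) = - 31135 \left(17218 + \left(-34034 - 12376 + 2 \cdot 5929 + 4312\right)\right) = - 31135 \left(17218 + \left(-34034 - 12376 + 11858 + 4312\right)\right) = - 31135 \left(17218 - 30240\right) = \left(-31135\right) \left(-13022\right) = 405439970$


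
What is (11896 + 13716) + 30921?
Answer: 56533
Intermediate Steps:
(11896 + 13716) + 30921 = 25612 + 30921 = 56533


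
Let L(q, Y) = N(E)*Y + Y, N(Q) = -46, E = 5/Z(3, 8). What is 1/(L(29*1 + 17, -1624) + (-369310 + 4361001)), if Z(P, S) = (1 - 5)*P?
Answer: 1/4064771 ≈ 2.4602e-7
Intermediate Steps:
Z(P, S) = -4*P
E = -5/12 (E = 5/((-4*3)) = 5/(-12) = 5*(-1/12) = -5/12 ≈ -0.41667)
L(q, Y) = -45*Y (L(q, Y) = -46*Y + Y = -45*Y)
1/(L(29*1 + 17, -1624) + (-369310 + 4361001)) = 1/(-45*(-1624) + (-369310 + 4361001)) = 1/(73080 + 3991691) = 1/4064771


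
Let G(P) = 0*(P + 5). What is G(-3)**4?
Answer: 0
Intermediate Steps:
G(P) = 0 (G(P) = 0*(5 + P) = 0)
G(-3)**4 = 0**4 = 0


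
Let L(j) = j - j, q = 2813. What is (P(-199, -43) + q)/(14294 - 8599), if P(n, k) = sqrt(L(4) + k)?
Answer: 2813/5695 + I*sqrt(43)/5695 ≈ 0.49394 + 0.0011514*I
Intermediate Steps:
L(j) = 0
P(n, k) = sqrt(k) (P(n, k) = sqrt(0 + k) = sqrt(k))
(P(-199, -43) + q)/(14294 - 8599) = (sqrt(-43) + 2813)/(14294 - 8599) = (I*sqrt(43) + 2813)/5695 = (2813 + I*sqrt(43))*(1/5695) = 2813/5695 + I*sqrt(43)/5695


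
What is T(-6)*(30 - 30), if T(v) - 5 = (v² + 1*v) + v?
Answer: 0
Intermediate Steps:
T(v) = 5 + v² + 2*v (T(v) = 5 + ((v² + 1*v) + v) = 5 + ((v² + v) + v) = 5 + ((v + v²) + v) = 5 + (v² + 2*v) = 5 + v² + 2*v)
T(-6)*(30 - 30) = (5 + (-6)² + 2*(-6))*(30 - 30) = (5 + 36 - 12)*0 = 29*0 = 0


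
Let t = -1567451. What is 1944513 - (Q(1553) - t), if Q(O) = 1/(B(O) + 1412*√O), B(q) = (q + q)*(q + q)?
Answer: 5649014333004911/14981659072 + 353*√1553/23266516538816 ≈ 3.7706e+5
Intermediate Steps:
B(q) = 4*q² (B(q) = (2*q)*(2*q) = 4*q²)
Q(O) = 1/(4*O² + 1412*√O)
1944513 - (Q(1553) - t) = 1944513 - (1/(4*(1553² + 353*√1553)) - 1*(-1567451)) = 1944513 - (1/(4*(2411809 + 353*√1553)) + 1567451) = 1944513 - (1567451 + 1/(4*(2411809 + 353*√1553))) = 1944513 + (-1567451 - 1/(4*(2411809 + 353*√1553))) = 377062 - 1/(4*(2411809 + 353*√1553))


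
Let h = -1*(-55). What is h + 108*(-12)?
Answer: -1241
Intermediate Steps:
h = 55
h + 108*(-12) = 55 + 108*(-12) = 55 - 1296 = -1241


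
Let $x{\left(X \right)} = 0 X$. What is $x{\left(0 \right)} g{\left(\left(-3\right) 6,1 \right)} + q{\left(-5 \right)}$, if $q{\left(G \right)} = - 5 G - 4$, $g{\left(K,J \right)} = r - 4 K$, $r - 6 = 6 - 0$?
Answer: $21$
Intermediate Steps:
$r = 12$ ($r = 6 + \left(6 - 0\right) = 6 + \left(6 + 0\right) = 6 + 6 = 12$)
$g{\left(K,J \right)} = 12 - 4 K$
$x{\left(X \right)} = 0$
$q{\left(G \right)} = -4 - 5 G$
$x{\left(0 \right)} g{\left(\left(-3\right) 6,1 \right)} + q{\left(-5 \right)} = 0 \left(12 - 4 \left(\left(-3\right) 6\right)\right) - -21 = 0 \left(12 - -72\right) + \left(-4 + 25\right) = 0 \left(12 + 72\right) + 21 = 0 \cdot 84 + 21 = 0 + 21 = 21$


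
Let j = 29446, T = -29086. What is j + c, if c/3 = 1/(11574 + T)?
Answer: 515658349/17512 ≈ 29446.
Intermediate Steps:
c = -3/17512 (c = 3/(11574 - 29086) = 3/(-17512) = 3*(-1/17512) = -3/17512 ≈ -0.00017131)
j + c = 29446 - 3/17512 = 515658349/17512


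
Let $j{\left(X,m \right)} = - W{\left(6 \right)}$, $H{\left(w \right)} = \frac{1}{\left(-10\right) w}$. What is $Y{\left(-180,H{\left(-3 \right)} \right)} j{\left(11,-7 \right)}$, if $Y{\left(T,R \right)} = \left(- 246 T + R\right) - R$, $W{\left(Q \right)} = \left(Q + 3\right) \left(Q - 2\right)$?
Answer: $-1594080$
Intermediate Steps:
$W{\left(Q \right)} = \left(-2 + Q\right) \left(3 + Q\right)$ ($W{\left(Q \right)} = \left(3 + Q\right) \left(-2 + Q\right) = \left(-2 + Q\right) \left(3 + Q\right)$)
$H{\left(w \right)} = - \frac{1}{10 w}$
$Y{\left(T,R \right)} = - 246 T$ ($Y{\left(T,R \right)} = \left(R - 246 T\right) - R = - 246 T$)
$j{\left(X,m \right)} = -36$ ($j{\left(X,m \right)} = - (-6 + 6 + 6^{2}) = - (-6 + 6 + 36) = \left(-1\right) 36 = -36$)
$Y{\left(-180,H{\left(-3 \right)} \right)} j{\left(11,-7 \right)} = \left(-246\right) \left(-180\right) \left(-36\right) = 44280 \left(-36\right) = -1594080$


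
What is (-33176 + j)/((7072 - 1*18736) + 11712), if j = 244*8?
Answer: -1301/2 ≈ -650.50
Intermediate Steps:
j = 1952
(-33176 + j)/((7072 - 1*18736) + 11712) = (-33176 + 1952)/((7072 - 1*18736) + 11712) = -31224/((7072 - 18736) + 11712) = -31224/(-11664 + 11712) = -31224/48 = -31224*1/48 = -1301/2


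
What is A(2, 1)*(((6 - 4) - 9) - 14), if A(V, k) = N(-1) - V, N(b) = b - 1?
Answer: 84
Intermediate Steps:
N(b) = -1 + b
A(V, k) = -2 - V (A(V, k) = (-1 - 1) - V = -2 - V)
A(2, 1)*(((6 - 4) - 9) - 14) = (-2 - 1*2)*(((6 - 4) - 9) - 14) = (-2 - 2)*((2 - 9) - 14) = -4*(-7 - 14) = -4*(-21) = 84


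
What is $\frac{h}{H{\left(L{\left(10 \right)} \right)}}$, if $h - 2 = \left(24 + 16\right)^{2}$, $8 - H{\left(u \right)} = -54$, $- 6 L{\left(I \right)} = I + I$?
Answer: $\frac{801}{31} \approx 25.839$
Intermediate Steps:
$L{\left(I \right)} = - \frac{I}{3}$ ($L{\left(I \right)} = - \frac{I + I}{6} = - \frac{2 I}{6} = - \frac{I}{3}$)
$H{\left(u \right)} = 62$ ($H{\left(u \right)} = 8 - -54 = 8 + 54 = 62$)
$h = 1602$ ($h = 2 + \left(24 + 16\right)^{2} = 2 + 40^{2} = 2 + 1600 = 1602$)
$\frac{h}{H{\left(L{\left(10 \right)} \right)}} = \frac{1602}{62} = 1602 \cdot \frac{1}{62} = \frac{801}{31}$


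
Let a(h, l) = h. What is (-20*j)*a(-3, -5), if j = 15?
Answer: 900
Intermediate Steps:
(-20*j)*a(-3, -5) = -20*15*(-3) = -300*(-3) = 900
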